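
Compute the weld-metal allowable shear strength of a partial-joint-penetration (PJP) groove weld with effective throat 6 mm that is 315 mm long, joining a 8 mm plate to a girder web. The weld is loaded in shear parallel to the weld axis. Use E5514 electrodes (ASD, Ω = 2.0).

R_n/Ω ≈ 312 kN

E55XX → F_EXX = 550 MPa.
Effective throat (given) t_e = 6 mm.
A_we = 6 × 315 = 1890 mm².
F_nw = 0.6 F_EXX = 330 MPa.
R_n/Ω = (330 × 1890) / 2.0 × 10⁻³ = 311.9 kN.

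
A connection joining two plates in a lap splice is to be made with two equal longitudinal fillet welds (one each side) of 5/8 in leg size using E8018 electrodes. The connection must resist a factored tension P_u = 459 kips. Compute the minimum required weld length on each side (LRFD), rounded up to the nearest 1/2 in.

L = 14.5 in on each side

E80XX → F_EXX = 80 ksi.
Throat t_e = 0.707 × 0.625 = 0.4419 in.
φr_n = 0.75 × 0.6 × 80 × 0.4419 = 15.91 kips/in.
L_req = P_u / φr_n = 459 / 15.91 = 28.85 in total.
Per side: 28.85 / 2 = 14.43 in.
Round up → use L = 14.5 in on each side.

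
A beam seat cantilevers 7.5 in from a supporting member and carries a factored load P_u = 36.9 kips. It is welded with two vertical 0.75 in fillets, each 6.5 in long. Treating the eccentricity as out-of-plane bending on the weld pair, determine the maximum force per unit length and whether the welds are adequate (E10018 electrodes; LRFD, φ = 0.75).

E100XX → F_EXX = 100 ksi.
L_w = 2 × 6.5 = 13 in; section modulus (unit throat) S = 2 × L²/6 = 14.08 in².
Direct shear f_v = P/L_w = 36.9/13 = 2.838 kip/in.
Moment M = P × e = 36.9 × 7.5 = 276.75 kip·in; bending f_b = M/S = 19.65 kip/in.
f_max = √(f_v² + f_b²) = √(2.838² + 19.65²) = 19.85 kip/in.
φr_n = 0.75 × 0.6 × 100 × (0.707 × 0.75) = 23.86 kip/in → adequate.

f_max ≈ 19.9 kip/in; adequate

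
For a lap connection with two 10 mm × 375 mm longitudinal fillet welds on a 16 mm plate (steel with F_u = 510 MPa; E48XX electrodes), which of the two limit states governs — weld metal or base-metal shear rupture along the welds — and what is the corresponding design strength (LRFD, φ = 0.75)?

E48XX → F_EXX = 480 MPa.
t_e = 0.707 × 10 = 7.07 mm; L = 750 mm.
Weld metal: φR_n = 0.75 × 0.6 × 480 × 7.07 × 750 × 10⁻³ = 1145 kN.
Base metal (shear rupture): φR_n = 0.75 × 0.6 × 510 × 16 × 750 × 10⁻³ = 2754 kN.
Governing: weld metal.

φR_n ≈ 1150 kN (weld metal governs)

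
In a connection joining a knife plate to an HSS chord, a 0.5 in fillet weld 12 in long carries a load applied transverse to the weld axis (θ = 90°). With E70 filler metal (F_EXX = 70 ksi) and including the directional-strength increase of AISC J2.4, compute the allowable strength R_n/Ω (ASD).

R_n/Ω ≈ 134 kip

t_e = 0.707 × 0.5 = 0.3535 in; A_we = 0.3535 × 12 = 4.242 in².
Directional factor: 1.0 + 0.5 sin^1.5(90°) = 1.5.
F_nw = 0.6 × 70 × 1.5 = 63 ksi.
R_n/Ω = (63 × 4.242) / 2.0 = 133.6 kip.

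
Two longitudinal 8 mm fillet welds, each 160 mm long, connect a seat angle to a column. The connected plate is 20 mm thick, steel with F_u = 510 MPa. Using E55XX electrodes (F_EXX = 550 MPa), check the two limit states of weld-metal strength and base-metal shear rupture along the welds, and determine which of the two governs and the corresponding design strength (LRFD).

t_e = 0.707 × 8 = 5.656 mm; L = 320 mm.
Weld metal: φR_n = 0.75 × 0.6 × 550 × 5.656 × 320 × 10⁻³ = 448 kN.
Base metal (shear rupture): φR_n = 0.75 × 0.6 × 510 × 20 × 320 × 10⁻³ = 1469 kN.
Governing: weld metal.

φR_n ≈ 448 kN (weld metal governs)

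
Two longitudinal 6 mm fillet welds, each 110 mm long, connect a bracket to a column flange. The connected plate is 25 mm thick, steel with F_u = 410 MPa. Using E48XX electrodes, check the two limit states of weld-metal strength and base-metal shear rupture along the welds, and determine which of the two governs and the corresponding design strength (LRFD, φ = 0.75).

E48XX → F_EXX = 480 MPa.
t_e = 0.707 × 6 = 4.242 mm; L = 220 mm.
Weld metal: φR_n = 0.75 × 0.6 × 480 × 4.242 × 220 × 10⁻³ = 201.6 kN.
Base metal (shear rupture): φR_n = 0.75 × 0.6 × 410 × 25 × 220 × 10⁻³ = 1015 kN.
Governing: weld metal.

φR_n ≈ 202 kN (weld metal governs)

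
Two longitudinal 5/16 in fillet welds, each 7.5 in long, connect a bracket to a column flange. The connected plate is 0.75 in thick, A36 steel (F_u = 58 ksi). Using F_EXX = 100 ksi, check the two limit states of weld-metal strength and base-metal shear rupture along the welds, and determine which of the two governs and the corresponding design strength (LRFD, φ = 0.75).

t_e = 0.707 × 0.3125 = 0.2209 in; L = 15 in.
Weld metal: φR_n = 0.75 × 0.6 × 100 × 0.2209 × 15 = 149.1 kips.
Base metal (shear rupture): φR_n = 0.75 × 0.6 × 58 × 0.75 × 15 = 293.6 kips.
Governing: weld metal.

φR_n ≈ 149 kips (weld metal governs)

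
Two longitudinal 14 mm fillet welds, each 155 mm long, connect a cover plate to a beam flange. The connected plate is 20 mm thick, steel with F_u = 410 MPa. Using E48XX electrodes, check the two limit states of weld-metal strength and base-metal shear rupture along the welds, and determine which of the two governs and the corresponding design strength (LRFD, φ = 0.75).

φR_n ≈ 663 kN (weld metal governs)

E48XX → F_EXX = 480 MPa.
t_e = 0.707 × 14 = 9.898 mm; L = 310 mm.
Weld metal: φR_n = 0.75 × 0.6 × 480 × 9.898 × 310 × 10⁻³ = 662.8 kN.
Base metal (shear rupture): φR_n = 0.75 × 0.6 × 410 × 20 × 310 × 10⁻³ = 1144 kN.
Governing: weld metal.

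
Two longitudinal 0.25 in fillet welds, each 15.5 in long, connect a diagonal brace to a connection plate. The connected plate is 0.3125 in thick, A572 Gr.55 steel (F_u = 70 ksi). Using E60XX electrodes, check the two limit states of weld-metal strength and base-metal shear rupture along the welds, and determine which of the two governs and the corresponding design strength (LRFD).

E60XX → F_EXX = 60 ksi.
t_e = 0.707 × 0.25 = 0.1767 in; L = 31 in.
Weld metal: φR_n = 0.75 × 0.6 × 60 × 0.1767 × 31 = 147.9 kip.
Base metal (shear rupture): φR_n = 0.75 × 0.6 × 70 × 0.3125 × 31 = 305.2 kip.
Governing: weld metal.

φR_n ≈ 148 kip (weld metal governs)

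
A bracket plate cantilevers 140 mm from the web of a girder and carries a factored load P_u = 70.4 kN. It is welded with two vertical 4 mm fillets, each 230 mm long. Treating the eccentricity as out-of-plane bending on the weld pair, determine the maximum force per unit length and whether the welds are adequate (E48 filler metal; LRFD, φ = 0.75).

E48XX → F_EXX = 480 MPa.
L_w = 2 × 230 = 460 mm; section modulus (unit throat) S = 2 × L²/6 = 17630 mm².
Direct shear f_v = P/L_w = 70.4×10³/460 = 153 N/mm.
Moment M = P × e = 70.4×10³ × 140 = 9856000 N·mm; bending f_b = M/S = 558.9 N/mm.
f_max = √(f_v² + f_b²) = √(153² + 558.9²) = 579.5 N/mm.
φr_n = 0.75 × 0.6 × 480 × (0.707 × 4) = 610.8 N/mm → adequate.

f_max ≈ 580 N/mm; adequate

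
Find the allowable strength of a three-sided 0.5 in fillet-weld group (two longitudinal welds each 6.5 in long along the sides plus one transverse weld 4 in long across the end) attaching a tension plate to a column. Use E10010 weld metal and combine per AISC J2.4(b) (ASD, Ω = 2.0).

R_n/Ω ≈ 181 kips

E100XX → F_EXX = 100 ksi.
t_e = 0.707 × 0.5 = 0.3535 in.
R_nwl = 0.6 × 100 × 0.3535 × 13 = 275.7 kips (longitudinal, 2 welds).
R_nwt = 0.6 × 100 × 0.3535 × 4 = 84.84 kips (transverse, base value).
(i) R_nwl + R_nwt = 360.6 kips; (ii) 0.85 R_nwl + 1.5 R_nwt = 361.6 kips.
R_n = max = 361.6 kips [governs: (ii)]; R_n/Ω = 180.8 kips.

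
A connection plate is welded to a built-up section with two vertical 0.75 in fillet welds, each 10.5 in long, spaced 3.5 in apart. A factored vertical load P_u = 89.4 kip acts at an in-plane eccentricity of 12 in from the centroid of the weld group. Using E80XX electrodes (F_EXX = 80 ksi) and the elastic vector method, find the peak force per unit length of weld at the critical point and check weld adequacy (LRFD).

Total weld length L_w = 21 in. Treat welds as unit-width lines.
Polar moment about centroid: J = 2[d³/12 + d(b/2)²] = 2[10.5³/12 + 10.5×1.75²] = 257.2 in³.
Direct shear f_v = P/L_w = 89.4 / 21 = 4.257 kip/in (vertical).
Torsion M = P·e = 89.4 × 12 = 1072.8 kip·in.
Critical point at (x, y) = (1.75, 5.25) from centroid. f_tx = M·y/J = 21.89 kip/in; f_ty = M·x/J = 7.298 kip/in.
Resultant f_max = √[f_tx² + (f_v + f_ty)²] = √[21.89² + (4.257 + 7.298)²] = 24.76 kip/in.
Capacity per unit length: φr_n = 0.75 × 0.6 × 80 × (0.707 × 0.75) = 19.09 kip/in.
24.76 > 19.09 → NOT adequate.

f_max ≈ 24.8 kip/in; NOT adequate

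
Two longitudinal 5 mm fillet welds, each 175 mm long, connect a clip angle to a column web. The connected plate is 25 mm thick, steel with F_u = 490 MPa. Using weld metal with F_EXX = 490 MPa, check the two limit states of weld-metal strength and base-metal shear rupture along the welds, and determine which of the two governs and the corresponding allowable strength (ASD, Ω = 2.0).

t_e = 0.707 × 5 = 3.535 mm; L = 350 mm.
Weld metal: R_n/Ω = (1/2.0) × 0.6 × 490 × 3.535 × 350 × 10⁻³ = 181.9 kN.
Base metal (shear rupture): R_n/Ω = (1/2.0) × 0.6 × 490 × 25 × 350 × 10⁻³ = 1286 kN.
Governing: weld metal.

R_n/Ω ≈ 182 kN (weld metal governs)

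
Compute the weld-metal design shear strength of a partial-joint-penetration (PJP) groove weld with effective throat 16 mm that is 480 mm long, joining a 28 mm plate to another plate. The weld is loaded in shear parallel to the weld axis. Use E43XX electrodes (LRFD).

φR_n ≈ 1490 kN

E43XX → F_EXX = 430 MPa.
Effective throat (given) t_e = 16 mm.
A_we = 16 × 480 = 7680 mm².
F_nw = 0.6 F_EXX = 258 MPa.
φR_n = 0.75 × 258 × 7680 × 10⁻³ = 1486 kN.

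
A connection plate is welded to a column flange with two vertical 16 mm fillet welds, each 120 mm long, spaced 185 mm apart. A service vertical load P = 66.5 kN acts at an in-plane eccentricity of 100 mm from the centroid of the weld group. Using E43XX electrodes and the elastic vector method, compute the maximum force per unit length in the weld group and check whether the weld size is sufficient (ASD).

f_max ≈ 566 N/mm; adequate

E43XX → F_EXX = 430 MPa.
Total weld length L_w = 240 mm. Treat welds as unit-width lines.
Polar moment about centroid: J = 2[d³/12 + d(b/2)²] = 2[120³/12 + 120×92.5²] = 2342000 mm³.
Direct shear f_v = P/L_w = 66.5×10³ / 240 = 277.1 N/mm (vertical).
Torsion M = P·e = 66.5×10³ × 100 = 6650000 N·mm.
Critical point at (x, y) = (92.5, 60) from centroid. f_tx = M·y/J = 170.4 N/mm; f_ty = M·x/J = 262.7 N/mm.
Resultant f_max = √[f_tx² + (f_v + f_ty)²] = √[170.4² + (277.1 + 262.7)²] = 566 N/mm.
Capacity per unit length: r_n/Ω = (1/2.0) × 0.6 × 430 × (0.707 × 16) = 1459 N/mm.
566 ≤ 1459 → adequate.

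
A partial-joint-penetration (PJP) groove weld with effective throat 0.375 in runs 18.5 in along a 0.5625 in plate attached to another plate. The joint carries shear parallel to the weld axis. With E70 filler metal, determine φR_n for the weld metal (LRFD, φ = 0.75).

φR_n ≈ 219 kips

E70XX → F_EXX = 70 ksi.
Effective throat (given) t_e = 0.375 in.
A_we = 0.375 × 18.5 = 6.938 in².
F_nw = 0.6 F_EXX = 42 ksi.
φR_n = 0.75 × 42 × 6.938 = 218.5 kips.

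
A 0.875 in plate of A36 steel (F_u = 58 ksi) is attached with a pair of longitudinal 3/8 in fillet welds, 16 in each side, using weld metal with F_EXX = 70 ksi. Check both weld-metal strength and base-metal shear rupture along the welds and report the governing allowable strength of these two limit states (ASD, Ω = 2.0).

R_n/Ω ≈ 178 kips (weld metal governs)

t_e = 0.707 × 0.375 = 0.2651 in; L = 32 in.
Weld metal: R_n/Ω = (1/2.0) × 0.6 × 70 × 0.2651 × 32 = 178.2 kips.
Base metal (shear rupture): R_n/Ω = (1/2.0) × 0.6 × 58 × 0.875 × 32 = 487.2 kips.
Governing: weld metal.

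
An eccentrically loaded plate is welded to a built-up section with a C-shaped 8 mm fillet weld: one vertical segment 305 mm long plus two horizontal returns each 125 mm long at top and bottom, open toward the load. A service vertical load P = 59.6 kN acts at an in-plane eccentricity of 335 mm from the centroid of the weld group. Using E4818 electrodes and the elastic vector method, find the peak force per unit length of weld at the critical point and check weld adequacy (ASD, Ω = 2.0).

E48XX → F_EXX = 480 MPa.
Total weld length L_w = 555 mm. Treat welds as unit-width lines.
Centroid: x̄ = 2×125×62.5 / 555 = 28.15 mm from the vertical weld.
Polar moment about centroid: J = I_x + I_y = [305³/12 + 2×125×152.5²] + [305×28.15² + 2(125³/12 + 125×34.35²)] = 9041000 mm³.
Direct shear f_v = P/L_w = 59.6×10³ / 555 = 107.4 N/mm (vertical).
Torsion M = P·e = 59.6×10³ × 335 = 19966000 N·mm.
Critical point at (x, y) = (96.85, 152.5) from centroid. f_tx = M·y/J = 336.8 N/mm; f_ty = M·x/J = 213.9 N/mm.
Resultant f_max = √[f_tx² + (f_v + f_ty)²] = √[336.8² + (107.4 + 213.9)²] = 465.5 N/mm.
Capacity per unit length: r_n/Ω = (1/2.0) × 0.6 × 480 × (0.707 × 8) = 814.5 N/mm.
465.5 ≤ 814.5 → adequate.

f_max ≈ 465 N/mm; adequate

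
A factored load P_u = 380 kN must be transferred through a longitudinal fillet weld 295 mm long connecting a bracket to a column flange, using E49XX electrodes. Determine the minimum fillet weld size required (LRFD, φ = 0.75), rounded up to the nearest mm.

w = 9 mm

E49XX → F_EXX = 490 MPa.
Total weld length L = 295 mm.
Required throat t_e = P_u / (φ × 0.6 F_EXX × L) = 380 / (0.75 × 0.6 × 490 × 295 × 10⁻³) = 5.842 mm.
Required leg w = t_e / 0.707 = 8.263 mm → use 9 mm.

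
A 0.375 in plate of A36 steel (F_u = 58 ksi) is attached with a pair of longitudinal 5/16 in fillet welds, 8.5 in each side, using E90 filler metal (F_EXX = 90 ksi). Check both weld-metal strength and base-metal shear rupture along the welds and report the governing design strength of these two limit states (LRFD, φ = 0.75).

t_e = 0.707 × 0.3125 = 0.2209 in; L = 17 in.
Weld metal: φR_n = 0.75 × 0.6 × 90 × 0.2209 × 17 = 152.1 kip.
Base metal (shear rupture): φR_n = 0.75 × 0.6 × 58 × 0.375 × 17 = 166.4 kip.
Governing: weld metal.

φR_n ≈ 152 kip (weld metal governs)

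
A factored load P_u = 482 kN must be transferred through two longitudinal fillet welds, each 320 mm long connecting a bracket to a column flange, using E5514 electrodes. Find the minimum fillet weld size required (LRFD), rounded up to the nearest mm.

E55XX → F_EXX = 550 MPa.
Total weld length L = 640 mm.
Required throat t_e = P_u / (φ × 0.6 F_EXX × L) = 482 / (0.75 × 0.6 × 550 × 640 × 10⁻³) = 3.043 mm.
Required leg w = t_e / 0.707 = 4.304 mm → use 5 mm.

w = 5 mm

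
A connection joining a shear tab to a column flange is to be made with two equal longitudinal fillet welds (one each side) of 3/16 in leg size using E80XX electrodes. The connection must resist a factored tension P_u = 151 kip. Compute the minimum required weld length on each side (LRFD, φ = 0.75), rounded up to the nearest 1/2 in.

E80XX → F_EXX = 80 ksi.
Throat t_e = 0.707 × 0.1875 = 0.1326 in.
φr_n = 0.75 × 0.6 × 80 × 0.1326 = 4.772 kip/in.
L_req = P_u / φr_n = 151 / 4.772 = 31.64 in total.
Per side: 31.64 / 2 = 15.82 in.
Round up → use L = 16 in on each side.

L = 16 in on each side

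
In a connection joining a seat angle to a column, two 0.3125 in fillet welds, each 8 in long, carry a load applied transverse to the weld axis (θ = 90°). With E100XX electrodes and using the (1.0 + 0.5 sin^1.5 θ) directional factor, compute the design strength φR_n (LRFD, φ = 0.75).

E100XX → F_EXX = 100 ksi.
t_e = 0.707 × 0.3125 = 0.2209 in; A_we = 0.2209 × 16 = 3.535 in².
Directional factor: 1.0 + 0.5 sin^1.5(90°) = 1.5.
F_nw = 0.6 × 100 × 1.5 = 90 ksi.
φR_n = 0.75 × 90 × 3.535 = 238.6 kips.

φR_n ≈ 239 kips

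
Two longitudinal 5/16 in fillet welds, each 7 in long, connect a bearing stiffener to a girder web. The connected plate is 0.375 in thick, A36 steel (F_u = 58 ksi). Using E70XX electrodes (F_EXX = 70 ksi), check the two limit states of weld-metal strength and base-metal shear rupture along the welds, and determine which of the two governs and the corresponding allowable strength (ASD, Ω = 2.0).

R_n/Ω ≈ 65 kip (weld metal governs)

t_e = 0.707 × 0.3125 = 0.2209 in; L = 14 in.
Weld metal: R_n/Ω = (1/2.0) × 0.6 × 70 × 0.2209 × 14 = 64.96 kip.
Base metal (shear rupture): R_n/Ω = (1/2.0) × 0.6 × 58 × 0.375 × 14 = 91.35 kip.
Governing: weld metal.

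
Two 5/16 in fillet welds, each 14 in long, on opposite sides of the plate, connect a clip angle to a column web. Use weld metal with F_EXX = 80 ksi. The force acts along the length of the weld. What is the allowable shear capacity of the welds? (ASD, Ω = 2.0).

R_n/Ω ≈ 148 kip

Effective throat t_e = 0.707 × 0.3125 = 0.2209 in.
Total length L = 28 in; A_we = 0.2209 × 28 = 6.186 in².
F_nw = 0.6 F_EXX = 0.6 × 80 = 48 ksi.
R_n = 48 × 6.186 = 296.9 kip; R_n/Ω = 296.9/2.0 = 148.5 kip.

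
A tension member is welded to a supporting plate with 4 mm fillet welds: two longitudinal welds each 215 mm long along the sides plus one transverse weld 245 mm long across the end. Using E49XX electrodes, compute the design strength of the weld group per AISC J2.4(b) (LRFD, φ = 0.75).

E49XX → F_EXX = 490 MPa.
t_e = 0.707 × 4 = 2.828 mm.
R_nwl = 0.6 × 490 × 2.828 × 430 × 10⁻³ = 357.5 kN (longitudinal, 2 welds).
R_nwt = 0.6 × 490 × 2.828 × 245 × 10⁻³ = 203.7 kN (transverse, base value).
(i) R_nwl + R_nwt = 561.2 kN; (ii) 0.85 R_nwl + 1.5 R_nwt = 609.4 kN.
R_n = max = 609.4 kN [governs: (ii)]; φR_n = 457.1 kN.

φR_n ≈ 457 kN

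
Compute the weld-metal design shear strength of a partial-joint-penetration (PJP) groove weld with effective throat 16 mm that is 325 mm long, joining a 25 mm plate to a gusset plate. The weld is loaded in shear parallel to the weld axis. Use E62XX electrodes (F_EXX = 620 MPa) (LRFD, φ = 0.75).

Effective throat (given) t_e = 16 mm.
A_we = 16 × 325 = 5200 mm².
F_nw = 0.6 F_EXX = 372 MPa.
φR_n = 0.75 × 372 × 5200 × 10⁻³ = 1451 kN.

φR_n ≈ 1450 kN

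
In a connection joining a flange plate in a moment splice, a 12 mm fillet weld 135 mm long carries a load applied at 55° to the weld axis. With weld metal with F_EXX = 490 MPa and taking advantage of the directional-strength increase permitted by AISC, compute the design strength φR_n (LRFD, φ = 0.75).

φR_n ≈ 346 kN

t_e = 0.707 × 12 = 8.484 mm; A_we = 8.484 × 135 = 1145 mm².
Directional factor: 1.0 + 0.5 sin^1.5(55°) = 1.371.
F_nw = 0.6 × 490 × 1.371 = 403 MPa.
φR_n = 0.75 × 403 × 1145 × 10⁻³ = 346.2 kN.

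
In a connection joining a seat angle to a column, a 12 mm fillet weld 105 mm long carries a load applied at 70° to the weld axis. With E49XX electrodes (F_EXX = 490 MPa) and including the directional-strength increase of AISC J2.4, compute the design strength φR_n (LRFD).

φR_n ≈ 286 kN

t_e = 0.707 × 12 = 8.484 mm; A_we = 8.484 × 105 = 890.8 mm².
Directional factor: 1.0 + 0.5 sin^1.5(70°) = 1.455.
F_nw = 0.6 × 490 × 1.455 = 427.9 MPa.
φR_n = 0.75 × 427.9 × 890.8 × 10⁻³ = 285.9 kN.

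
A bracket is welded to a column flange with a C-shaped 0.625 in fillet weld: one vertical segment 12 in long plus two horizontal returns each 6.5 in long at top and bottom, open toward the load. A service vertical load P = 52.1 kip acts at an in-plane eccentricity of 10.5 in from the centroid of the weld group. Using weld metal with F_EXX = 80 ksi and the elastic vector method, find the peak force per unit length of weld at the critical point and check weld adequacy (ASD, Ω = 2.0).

f_max ≈ 7.3 kip/in; adequate

Total weld length L_w = 25 in. Treat welds as unit-width lines.
Centroid: x̄ = 2×6.5×3.25 / 25 = 1.69 in from the vertical weld.
Polar moment about centroid: J = I_x + I_y = [12³/12 + 2×6.5×6²] + [12×1.69² + 2(6.5³/12 + 6.5×1.56²)] = 723.7 in³.
Direct shear f_v = P/L_w = 52.1 / 25 = 2.084 kip/in (vertical).
Torsion M = P·e = 52.1 × 10.5 = 547.05 kip·in.
Critical point at (x, y) = (4.81, 6) from centroid. f_tx = M·y/J = 4.536 kip/in; f_ty = M·x/J = 3.636 kip/in.
Resultant f_max = √[f_tx² + (f_v + f_ty)²] = √[4.536² + (2.084 + 3.636)²] = 7.3 kip/in.
Capacity per unit length: r_n/Ω = (1/2.0) × 0.6 × 80 × (0.707 × 0.625) = 10.6 kip/in.
7.3 ≤ 10.6 → adequate.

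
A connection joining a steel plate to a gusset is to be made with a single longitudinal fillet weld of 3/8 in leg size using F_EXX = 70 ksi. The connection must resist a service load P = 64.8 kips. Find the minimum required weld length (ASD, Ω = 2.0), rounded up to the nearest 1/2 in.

L = 12 in

Throat t_e = 0.707 × 0.375 = 0.2651 in.
r_n/Ω = (0.6 × 70 × 0.2651) / 2.0 = 5.568 kip/in.
L_req = P / (r_n/Ω) = 64.8 / 5.568 = 11.64 in total.
Round up → use L = 12 in.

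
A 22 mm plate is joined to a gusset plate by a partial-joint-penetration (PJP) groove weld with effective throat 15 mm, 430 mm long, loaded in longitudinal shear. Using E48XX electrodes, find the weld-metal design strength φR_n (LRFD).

E48XX → F_EXX = 480 MPa.
Effective throat (given) t_e = 15 mm.
A_we = 15 × 430 = 6450 mm².
F_nw = 0.6 F_EXX = 288 MPa.
φR_n = 0.75 × 288 × 6450 × 10⁻³ = 1393 kN.

φR_n ≈ 1390 kN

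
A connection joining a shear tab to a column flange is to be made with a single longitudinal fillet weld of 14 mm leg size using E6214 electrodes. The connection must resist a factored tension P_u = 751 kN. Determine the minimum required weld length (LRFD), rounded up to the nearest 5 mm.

E62XX → F_EXX = 620 MPa.
Throat t_e = 0.707 × 14 = 9.898 mm.
φr_n = 0.75 × 0.6 × 620 × 9.898 × 10⁻³ = 2.762 kN/mm.
L_req = P_u / φr_n = 751 / 2.762 = 271.9 mm total.
Round up → use L = 275 mm.

L = 275 mm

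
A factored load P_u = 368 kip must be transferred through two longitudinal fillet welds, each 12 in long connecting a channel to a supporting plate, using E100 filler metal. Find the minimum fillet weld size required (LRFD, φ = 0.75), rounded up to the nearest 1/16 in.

w = 1/2 in

E100XX → F_EXX = 100 ksi.
Total weld length L = 24 in.
Required throat t_e = P_u / (φ × 0.6 F_EXX × L) = 368 / (0.75 × 0.6 × 100 × 24) = 0.3407 in.
Required leg w = t_e / 0.707 = 0.482 in → use 1/2 in.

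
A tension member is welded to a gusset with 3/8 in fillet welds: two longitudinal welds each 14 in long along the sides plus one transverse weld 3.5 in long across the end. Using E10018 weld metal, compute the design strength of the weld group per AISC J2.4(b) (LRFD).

φR_n ≈ 376 kip

E100XX → F_EXX = 100 ksi.
t_e = 0.707 × 0.375 = 0.2651 in.
R_nwl = 0.6 × 100 × 0.2651 × 28 = 445.4 kip (longitudinal, 2 welds).
R_nwt = 0.6 × 100 × 0.2651 × 3.5 = 55.68 kip (transverse, base value).
(i) R_nwl + R_nwt = 501.1 kip; (ii) 0.85 R_nwl + 1.5 R_nwt = 462.1 kip.
R_n = max = 501.1 kip [governs: (i)]; φR_n = 375.8 kip.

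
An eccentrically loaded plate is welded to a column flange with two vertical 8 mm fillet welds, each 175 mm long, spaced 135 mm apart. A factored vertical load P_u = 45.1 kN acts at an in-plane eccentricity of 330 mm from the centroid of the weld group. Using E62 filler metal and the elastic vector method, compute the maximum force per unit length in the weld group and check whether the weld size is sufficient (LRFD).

f_max ≈ 747 N/mm; adequate

E62XX → F_EXX = 620 MPa.
Total weld length L_w = 350 mm. Treat welds as unit-width lines.
Polar moment about centroid: J = 2[d³/12 + d(b/2)²] = 2[175³/12 + 175×67.5²] = 2488000 mm³.
Direct shear f_v = P/L_w = 45.1×10³ / 350 = 128.9 N/mm (vertical).
Torsion M = P·e = 45.1×10³ × 330 = 14883000 N·mm.
Critical point at (x, y) = (67.5, 87.5) from centroid. f_tx = M·y/J = 523.4 N/mm; f_ty = M·x/J = 403.8 N/mm.
Resultant f_max = √[f_tx² + (f_v + f_ty)²] = √[523.4² + (128.9 + 403.8)²] = 746.8 N/mm.
Capacity per unit length: φr_n = 0.75 × 0.6 × 620 × (0.707 × 8) = 1578 N/mm.
746.8 ≤ 1578 → adequate.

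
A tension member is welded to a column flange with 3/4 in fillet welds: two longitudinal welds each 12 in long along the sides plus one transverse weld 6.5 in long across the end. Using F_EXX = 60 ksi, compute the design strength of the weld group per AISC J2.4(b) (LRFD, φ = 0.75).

φR_n ≈ 437 kip

t_e = 0.707 × 0.75 = 0.5302 in.
R_nwl = 0.6 × 60 × 0.5302 × 24 = 458.1 kip (longitudinal, 2 welds).
R_nwt = 0.6 × 60 × 0.5302 × 6.5 = 124.1 kip (transverse, base value).
(i) R_nwl + R_nwt = 582.2 kip; (ii) 0.85 R_nwl + 1.5 R_nwt = 575.5 kip.
R_n = max = 582.2 kip [governs: (i)]; φR_n = 436.7 kip.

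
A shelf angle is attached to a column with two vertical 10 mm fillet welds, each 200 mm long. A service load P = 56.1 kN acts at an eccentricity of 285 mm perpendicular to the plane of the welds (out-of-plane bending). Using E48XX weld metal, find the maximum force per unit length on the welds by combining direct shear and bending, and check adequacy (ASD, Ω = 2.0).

E48XX → F_EXX = 480 MPa.
L_w = 2 × 200 = 400 mm; section modulus (unit throat) S = 2 × L²/6 = 13330 mm².
Direct shear f_v = P/L_w = 56.1×10³/400 = 140.2 N/mm.
Moment M = P × e = 56.1×10³ × 285 = 15988000 N·mm; bending f_b = M/S = 1199 N/mm.
f_max = √(f_v² + f_b²) = √(140.2² + 1199²) = 1207 N/mm.
r_n/Ω = (1/2.0) × 0.6 × 480 × (0.707 × 10) = 1018 N/mm → NOT adequate.

f_max ≈ 1210 N/mm; NOT adequate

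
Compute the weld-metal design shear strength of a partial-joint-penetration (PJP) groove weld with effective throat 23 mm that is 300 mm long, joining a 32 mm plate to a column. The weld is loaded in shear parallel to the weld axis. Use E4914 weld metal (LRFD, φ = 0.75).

E49XX → F_EXX = 490 MPa.
Effective throat (given) t_e = 23 mm.
A_we = 23 × 300 = 6900 mm².
F_nw = 0.6 F_EXX = 294 MPa.
φR_n = 0.75 × 294 × 6900 × 10⁻³ = 1521 kN.

φR_n ≈ 1520 kN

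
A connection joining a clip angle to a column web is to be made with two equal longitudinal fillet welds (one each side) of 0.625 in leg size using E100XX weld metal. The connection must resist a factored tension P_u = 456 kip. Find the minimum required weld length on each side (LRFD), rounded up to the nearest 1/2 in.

L = 11.5 in on each side

E100XX → F_EXX = 100 ksi.
Throat t_e = 0.707 × 0.625 = 0.4419 in.
φr_n = 0.75 × 0.6 × 100 × 0.4419 = 19.88 kip/in.
L_req = P_u / φr_n = 456 / 19.88 = 22.93 in total.
Per side: 22.93 / 2 = 11.47 in.
Round up → use L = 11.5 in on each side.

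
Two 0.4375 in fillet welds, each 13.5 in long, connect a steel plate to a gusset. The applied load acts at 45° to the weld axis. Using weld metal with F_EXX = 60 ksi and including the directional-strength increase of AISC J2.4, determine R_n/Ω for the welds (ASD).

R_n/Ω ≈ 195 kips

t_e = 0.707 × 0.4375 = 0.3093 in; A_we = 0.3093 × 27 = 8.351 in².
Directional factor: 1.0 + 0.5 sin^1.5(45°) = 1.297.
F_nw = 0.6 × 60 × 1.297 = 46.7 ksi.
R_n/Ω = (46.7 × 8.351) / 2.0 = 195 kips.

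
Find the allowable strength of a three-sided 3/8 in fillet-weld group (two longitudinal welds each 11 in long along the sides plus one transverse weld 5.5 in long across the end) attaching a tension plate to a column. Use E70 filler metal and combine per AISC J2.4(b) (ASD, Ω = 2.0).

E70XX → F_EXX = 70 ksi.
t_e = 0.707 × 0.375 = 0.2651 in.
R_nwl = 0.6 × 70 × 0.2651 × 22 = 245 kip (longitudinal, 2 welds).
R_nwt = 0.6 × 70 × 0.2651 × 5.5 = 61.24 kip (transverse, base value).
(i) R_nwl + R_nwt = 306.2 kip; (ii) 0.85 R_nwl + 1.5 R_nwt = 300.1 kip.
R_n = max = 306.2 kip [governs: (i)]; R_n/Ω = 153.1 kip.

R_n/Ω ≈ 153 kip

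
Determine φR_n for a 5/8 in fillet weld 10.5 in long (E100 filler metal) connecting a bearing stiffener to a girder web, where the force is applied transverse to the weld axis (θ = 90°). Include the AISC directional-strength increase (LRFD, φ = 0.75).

E100XX → F_EXX = 100 ksi.
t_e = 0.707 × 0.625 = 0.4419 in; A_we = 0.4419 × 10.5 = 4.64 in².
Directional factor: 1.0 + 0.5 sin^1.5(90°) = 1.5.
F_nw = 0.6 × 100 × 1.5 = 90 ksi.
φR_n = 0.75 × 90 × 4.64 = 313.2 kip.

φR_n ≈ 313 kip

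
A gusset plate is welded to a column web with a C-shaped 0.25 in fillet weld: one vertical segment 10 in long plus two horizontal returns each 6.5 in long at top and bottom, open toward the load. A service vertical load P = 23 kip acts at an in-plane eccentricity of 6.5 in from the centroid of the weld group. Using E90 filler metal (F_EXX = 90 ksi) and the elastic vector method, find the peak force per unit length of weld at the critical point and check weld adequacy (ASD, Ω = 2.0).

f_max ≈ 2.77 kip/in; adequate

Total weld length L_w = 23 in. Treat welds as unit-width lines.
Centroid: x̄ = 2×6.5×3.25 / 23 = 1.837 in from the vertical weld.
Polar moment about centroid: J = I_x + I_y = [10³/12 + 2×6.5×5²] + [10×1.837² + 2(6.5³/12 + 6.5×1.413²)] = 513.8 in³.
Direct shear f_v = P/L_w = 23 / 23 = 1 kip/in (vertical).
Torsion M = P·e = 23 × 6.5 = 149.5 kip·in.
Critical point at (x, y) = (4.663, 5) from centroid. f_tx = M·y/J = 1.455 kip/in; f_ty = M·x/J = 1.357 kip/in.
Resultant f_max = √[f_tx² + (f_v + f_ty)²] = √[1.455² + (1 + 1.357)²] = 2.77 kip/in.
Capacity per unit length: r_n/Ω = (1/2.0) × 0.6 × 90 × (0.707 × 0.25) = 4.772 kip/in.
2.77 ≤ 4.772 → adequate.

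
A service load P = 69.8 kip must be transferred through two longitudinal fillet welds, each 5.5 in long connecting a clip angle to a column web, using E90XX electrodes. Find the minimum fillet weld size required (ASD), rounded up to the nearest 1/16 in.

w = 3/8 in

E90XX → F_EXX = 90 ksi.
Total weld length L = 11 in.
Required throat t_e = P × Ω / (0.6 F_EXX × L) = 69.8 × 2.0 / (0.6 × 90 × 11) = 0.235 in.
Required leg w = t_e / 0.707 = 0.3324 in → use 3/8 in.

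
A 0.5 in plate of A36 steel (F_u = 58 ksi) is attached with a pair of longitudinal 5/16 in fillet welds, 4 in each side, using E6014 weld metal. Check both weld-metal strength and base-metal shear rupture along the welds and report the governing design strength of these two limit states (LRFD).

E60XX → F_EXX = 60 ksi.
t_e = 0.707 × 0.3125 = 0.2209 in; L = 8 in.
Weld metal: φR_n = 0.75 × 0.6 × 60 × 0.2209 × 8 = 47.72 kip.
Base metal (shear rupture): φR_n = 0.75 × 0.6 × 58 × 0.5 × 8 = 104.4 kip.
Governing: weld metal.

φR_n ≈ 47.7 kip (weld metal governs)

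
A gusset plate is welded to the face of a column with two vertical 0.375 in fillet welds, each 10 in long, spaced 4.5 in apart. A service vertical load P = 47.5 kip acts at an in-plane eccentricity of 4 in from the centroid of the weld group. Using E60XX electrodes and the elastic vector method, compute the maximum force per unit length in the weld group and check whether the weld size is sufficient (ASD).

f_max ≈ 5.32 kip/in; NOT adequate

E60XX → F_EXX = 60 ksi.
Total weld length L_w = 20 in. Treat welds as unit-width lines.
Polar moment about centroid: J = 2[d³/12 + d(b/2)²] = 2[10³/12 + 10×2.25²] = 267.9 in³.
Direct shear f_v = P/L_w = 47.5 / 20 = 2.375 kip/in (vertical).
Torsion M = P·e = 47.5 × 4 = 190 kip·in.
Critical point at (x, y) = (2.25, 5) from centroid. f_tx = M·y/J = 3.546 kip/in; f_ty = M·x/J = 1.596 kip/in.
Resultant f_max = √[f_tx² + (f_v + f_ty)²] = √[3.546² + (2.375 + 1.596)²] = 5.323 kip/in.
Capacity per unit length: r_n/Ω = (1/2.0) × 0.6 × 60 × (0.707 × 0.375) = 4.772 kip/in.
5.323 > 4.772 → NOT adequate.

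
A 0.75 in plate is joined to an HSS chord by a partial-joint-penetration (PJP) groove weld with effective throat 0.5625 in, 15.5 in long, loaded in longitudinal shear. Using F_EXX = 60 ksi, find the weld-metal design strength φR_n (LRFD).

φR_n ≈ 235 kips

Effective throat (given) t_e = 0.5625 in.
A_we = 0.5625 × 15.5 = 8.719 in².
F_nw = 0.6 F_EXX = 36 ksi.
φR_n = 0.75 × 36 × 8.719 = 235.4 kips.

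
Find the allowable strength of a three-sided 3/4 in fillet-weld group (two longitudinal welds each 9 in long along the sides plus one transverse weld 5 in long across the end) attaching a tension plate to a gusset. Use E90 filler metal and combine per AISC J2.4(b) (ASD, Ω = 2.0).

E90XX → F_EXX = 90 ksi.
t_e = 0.707 × 0.75 = 0.5302 in.
R_nwl = 0.6 × 90 × 0.5302 × 18 = 515.4 kip (longitudinal, 2 welds).
R_nwt = 0.6 × 90 × 0.5302 × 5 = 143.2 kip (transverse, base value).
(i) R_nwl + R_nwt = 658.6 kip; (ii) 0.85 R_nwl + 1.5 R_nwt = 652.8 kip.
R_n = max = 658.6 kip [governs: (i)]; R_n/Ω = 329.3 kip.

R_n/Ω ≈ 329 kip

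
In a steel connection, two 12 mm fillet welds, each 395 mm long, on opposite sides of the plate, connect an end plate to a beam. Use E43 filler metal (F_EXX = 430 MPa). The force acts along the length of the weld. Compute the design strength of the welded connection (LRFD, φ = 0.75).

Effective throat t_e = 0.707 × 12 = 8.484 mm.
Total length L = 790 mm; A_we = 8.484 × 790 = 6702 mm².
F_nw = 0.6 F_EXX = 0.6 × 430 = 258 MPa.
φR_n = 0.75 × 258 × 6702 × 10⁻³ = 1297 kN.

φR_n ≈ 1300 kN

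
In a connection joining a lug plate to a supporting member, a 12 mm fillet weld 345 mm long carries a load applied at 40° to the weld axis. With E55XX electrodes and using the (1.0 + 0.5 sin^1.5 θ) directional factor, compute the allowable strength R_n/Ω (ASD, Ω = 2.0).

R_n/Ω ≈ 607 kN

E55XX → F_EXX = 550 MPa.
t_e = 0.707 × 12 = 8.484 mm; A_we = 8.484 × 345 = 2927 mm².
Directional factor: 1.0 + 0.5 sin^1.5(40°) = 1.258.
F_nw = 0.6 × 550 × 1.258 = 415 MPa.
R_n/Ω = (415 × 2927) / 2.0 × 10⁻³ = 607.4 kN.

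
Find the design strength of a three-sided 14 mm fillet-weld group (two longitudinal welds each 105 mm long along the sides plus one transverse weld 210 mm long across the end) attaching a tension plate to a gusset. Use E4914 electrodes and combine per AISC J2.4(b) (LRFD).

φR_n ≈ 1080 kN

E49XX → F_EXX = 490 MPa.
t_e = 0.707 × 14 = 9.898 mm.
R_nwl = 0.6 × 490 × 9.898 × 210 × 10⁻³ = 611.1 kN (longitudinal, 2 welds).
R_nwt = 0.6 × 490 × 9.898 × 210 × 10⁻³ = 611.1 kN (transverse, base value).
(i) R_nwl + R_nwt = 1222 kN; (ii) 0.85 R_nwl + 1.5 R_nwt = 1436 kN.
R_n = max = 1436 kN [governs: (ii)]; φR_n = 1077 kN.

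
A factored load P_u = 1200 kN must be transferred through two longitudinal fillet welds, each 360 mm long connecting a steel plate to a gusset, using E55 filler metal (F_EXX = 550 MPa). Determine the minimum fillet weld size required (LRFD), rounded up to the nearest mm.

Total weld length L = 720 mm.
Required throat t_e = P_u / (φ × 0.6 F_EXX × L) = 1200 / (0.75 × 0.6 × 550 × 720 × 10⁻³) = 6.734 mm.
Required leg w = t_e / 0.707 = 9.525 mm → use 10 mm.

w = 10 mm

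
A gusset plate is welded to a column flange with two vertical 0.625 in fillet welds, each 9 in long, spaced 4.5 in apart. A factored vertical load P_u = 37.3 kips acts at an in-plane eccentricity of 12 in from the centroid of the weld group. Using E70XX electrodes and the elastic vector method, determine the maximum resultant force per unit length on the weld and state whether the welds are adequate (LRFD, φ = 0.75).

f_max ≈ 11.7 kip/in; adequate

E70XX → F_EXX = 70 ksi.
Total weld length L_w = 18 in. Treat welds as unit-width lines.
Polar moment about centroid: J = 2[d³/12 + d(b/2)²] = 2[9³/12 + 9×2.25²] = 212.6 in³.
Direct shear f_v = P/L_w = 37.3 / 18 = 2.072 kip/in (vertical).
Torsion M = P·e = 37.3 × 12 = 447.6 kip·in.
Critical point at (x, y) = (2.25, 4.5) from centroid. f_tx = M·y/J = 9.473 kip/in; f_ty = M·x/J = 4.737 kip/in.
Resultant f_max = √[f_tx² + (f_v + f_ty)²] = √[9.473² + (2.072 + 4.737)²] = 11.67 kip/in.
Capacity per unit length: φr_n = 0.75 × 0.6 × 70 × (0.707 × 0.625) = 13.92 kip/in.
11.67 ≤ 13.92 → adequate.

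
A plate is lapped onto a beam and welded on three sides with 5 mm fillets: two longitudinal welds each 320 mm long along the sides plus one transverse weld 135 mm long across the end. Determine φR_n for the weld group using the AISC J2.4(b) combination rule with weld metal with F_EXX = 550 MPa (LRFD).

φR_n ≈ 678 kN

t_e = 0.707 × 5 = 3.535 mm.
R_nwl = 0.6 × 550 × 3.535 × 640 × 10⁻³ = 746.6 kN (longitudinal, 2 welds).
R_nwt = 0.6 × 550 × 3.535 × 135 × 10⁻³ = 157.5 kN (transverse, base value).
(i) R_nwl + R_nwt = 904.1 kN; (ii) 0.85 R_nwl + 1.5 R_nwt = 870.8 kN.
R_n = max = 904.1 kN [governs: (i)]; φR_n = 678.1 kN.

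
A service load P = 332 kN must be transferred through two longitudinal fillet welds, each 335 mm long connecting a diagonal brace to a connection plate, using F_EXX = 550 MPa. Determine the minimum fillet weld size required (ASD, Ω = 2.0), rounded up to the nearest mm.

w = 5 mm

Total weld length L = 670 mm.
Required throat t_e = P × Ω / (0.6 F_EXX × L) = 332 × 2.0 / (0.6 × 550 × 670 × 10⁻³) = 3.003 mm.
Required leg w = t_e / 0.707 = 4.248 mm → use 5 mm.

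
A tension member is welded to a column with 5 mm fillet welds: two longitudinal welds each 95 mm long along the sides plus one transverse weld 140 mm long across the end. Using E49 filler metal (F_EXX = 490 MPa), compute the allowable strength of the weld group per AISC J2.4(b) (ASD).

t_e = 0.707 × 5 = 3.535 mm.
R_nwl = 0.6 × 490 × 3.535 × 190 × 10⁻³ = 197.5 kN (longitudinal, 2 welds).
R_nwt = 0.6 × 490 × 3.535 × 140 × 10⁻³ = 145.5 kN (transverse, base value).
(i) R_nwl + R_nwt = 343 kN; (ii) 0.85 R_nwl + 1.5 R_nwt = 386.1 kN.
R_n = max = 386.1 kN [governs: (ii)]; R_n/Ω = 193 kN.

R_n/Ω ≈ 193 kN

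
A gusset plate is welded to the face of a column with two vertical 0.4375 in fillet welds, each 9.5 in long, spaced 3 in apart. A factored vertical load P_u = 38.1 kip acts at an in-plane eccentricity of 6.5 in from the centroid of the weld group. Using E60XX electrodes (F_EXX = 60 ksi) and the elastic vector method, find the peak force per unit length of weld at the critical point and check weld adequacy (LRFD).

f_max ≈ 7.5 kip/in; adequate

Total weld length L_w = 19 in. Treat welds as unit-width lines.
Polar moment about centroid: J = 2[d³/12 + d(b/2)²] = 2[9.5³/12 + 9.5×1.5²] = 185.6 in³.
Direct shear f_v = P/L_w = 38.1 / 19 = 2.005 kip/in (vertical).
Torsion M = P·e = 38.1 × 6.5 = 247.65 kip·in.
Critical point at (x, y) = (1.5, 4.75) from centroid. f_tx = M·y/J = 6.336 kip/in; f_ty = M·x/J = 2.001 kip/in.
Resultant f_max = √[f_tx² + (f_v + f_ty)²] = √[6.336² + (2.005 + 2.001)²] = 7.497 kip/in.
Capacity per unit length: φr_n = 0.75 × 0.6 × 60 × (0.707 × 0.4375) = 8.351 kip/in.
7.497 ≤ 8.351 → adequate.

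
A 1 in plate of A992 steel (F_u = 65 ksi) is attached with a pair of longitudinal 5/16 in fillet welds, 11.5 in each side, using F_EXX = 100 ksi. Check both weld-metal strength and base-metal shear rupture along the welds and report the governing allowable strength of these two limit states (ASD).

t_e = 0.707 × 0.3125 = 0.2209 in; L = 23 in.
Weld metal: R_n/Ω = (1/2.0) × 0.6 × 100 × 0.2209 × 23 = 152.4 kip.
Base metal (shear rupture): R_n/Ω = (1/2.0) × 0.6 × 65 × 1 × 23 = 448.5 kip.
Governing: weld metal.

R_n/Ω ≈ 152 kip (weld metal governs)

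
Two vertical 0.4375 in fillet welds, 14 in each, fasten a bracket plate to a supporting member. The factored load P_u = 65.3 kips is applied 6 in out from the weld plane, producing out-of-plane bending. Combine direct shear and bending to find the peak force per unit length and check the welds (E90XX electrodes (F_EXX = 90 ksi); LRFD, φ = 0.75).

f_max ≈ 6.43 kip/in; adequate

L_w = 2 × 14 = 28 in; section modulus (unit throat) S = 2 × L²/6 = 65.33 in².
Direct shear f_v = P/L_w = 65.3/28 = 2.332 kip/in.
Moment M = P × e = 65.3 × 6 = 391.8 kip·in; bending f_b = M/S = 5.997 kip/in.
f_max = √(f_v² + f_b²) = √(2.332² + 5.997²) = 6.434 kip/in.
φr_n = 0.75 × 0.6 × 90 × (0.707 × 0.4375) = 12.53 kip/in → adequate.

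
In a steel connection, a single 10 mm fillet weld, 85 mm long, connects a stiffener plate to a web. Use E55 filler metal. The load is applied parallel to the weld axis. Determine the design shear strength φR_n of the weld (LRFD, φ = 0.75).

E55XX → F_EXX = 550 MPa.
Effective throat t_e = 0.707 × 10 = 7.07 mm.
Total length L = 85 mm; A_we = 7.07 × 85 = 600.9 mm².
F_nw = 0.6 F_EXX = 0.6 × 550 = 330 MPa.
φR_n = 0.75 × 330 × 600.9 × 10⁻³ = 148.7 kN.

φR_n ≈ 149 kN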